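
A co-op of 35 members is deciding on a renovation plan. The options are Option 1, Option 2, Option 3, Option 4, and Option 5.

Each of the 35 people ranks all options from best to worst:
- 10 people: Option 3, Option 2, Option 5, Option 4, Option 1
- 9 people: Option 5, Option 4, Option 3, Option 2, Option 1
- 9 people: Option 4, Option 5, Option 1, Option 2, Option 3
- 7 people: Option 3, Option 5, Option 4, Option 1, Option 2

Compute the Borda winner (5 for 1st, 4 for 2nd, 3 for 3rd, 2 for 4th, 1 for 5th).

Option 5

Option 1: 10×1 + 9×1 + 9×3 + 7×2 = 60
Option 2: 10×4 + 9×2 + 9×2 + 7×1 = 83
Option 3: 10×5 + 9×3 + 9×1 + 7×5 = 121
Option 4: 10×2 + 9×4 + 9×5 + 7×3 = 122
Option 5: 10×3 + 9×5 + 9×4 + 7×4 = 139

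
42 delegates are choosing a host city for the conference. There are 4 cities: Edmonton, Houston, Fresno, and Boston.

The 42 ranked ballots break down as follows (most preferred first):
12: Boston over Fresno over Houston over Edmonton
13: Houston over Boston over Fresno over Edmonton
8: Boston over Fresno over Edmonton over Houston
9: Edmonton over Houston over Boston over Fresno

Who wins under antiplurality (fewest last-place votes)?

Last-place votes: Edmonton 25, Houston 8, Fresno 9, Boston 0.

Boston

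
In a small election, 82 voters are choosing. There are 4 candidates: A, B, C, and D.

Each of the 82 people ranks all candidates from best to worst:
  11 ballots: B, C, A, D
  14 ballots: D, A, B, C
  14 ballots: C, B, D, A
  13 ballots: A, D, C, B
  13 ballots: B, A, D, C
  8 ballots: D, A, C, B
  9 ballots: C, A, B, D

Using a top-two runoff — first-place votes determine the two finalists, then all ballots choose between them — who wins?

Round 1 first-place votes: A 13, B 24, C 23, D 22. B and C advance.
Runoff: B is ranked above C on 38 ballots, C above B on 44.

C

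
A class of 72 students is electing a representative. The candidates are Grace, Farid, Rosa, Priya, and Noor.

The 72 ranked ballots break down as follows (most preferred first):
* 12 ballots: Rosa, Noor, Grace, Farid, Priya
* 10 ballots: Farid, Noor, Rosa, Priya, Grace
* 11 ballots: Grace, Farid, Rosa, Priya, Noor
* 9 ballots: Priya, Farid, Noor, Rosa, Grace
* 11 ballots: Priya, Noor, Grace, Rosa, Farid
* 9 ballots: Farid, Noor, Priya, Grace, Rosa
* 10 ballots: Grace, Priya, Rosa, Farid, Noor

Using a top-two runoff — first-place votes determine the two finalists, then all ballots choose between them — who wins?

Priya

Round 1 first-place votes: Grace 21, Farid 19, Rosa 12, Priya 20, Noor 0. Grace and Priya advance.
Runoff: Grace is ranked above Priya on 33 ballots, Priya above Grace on 39.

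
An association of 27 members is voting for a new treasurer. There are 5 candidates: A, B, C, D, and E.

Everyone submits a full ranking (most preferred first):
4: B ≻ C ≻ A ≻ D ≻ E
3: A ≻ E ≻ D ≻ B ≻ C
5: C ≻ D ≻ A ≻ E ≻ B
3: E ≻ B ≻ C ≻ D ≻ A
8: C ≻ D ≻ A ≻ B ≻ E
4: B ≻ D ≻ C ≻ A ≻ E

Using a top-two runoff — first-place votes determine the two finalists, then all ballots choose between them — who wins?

B

Round 1 first-place votes: A 3, B 8, C 13, D 0, E 3. C and B advance.
Runoff: C is ranked above B on 13 ballots, B above C on 14.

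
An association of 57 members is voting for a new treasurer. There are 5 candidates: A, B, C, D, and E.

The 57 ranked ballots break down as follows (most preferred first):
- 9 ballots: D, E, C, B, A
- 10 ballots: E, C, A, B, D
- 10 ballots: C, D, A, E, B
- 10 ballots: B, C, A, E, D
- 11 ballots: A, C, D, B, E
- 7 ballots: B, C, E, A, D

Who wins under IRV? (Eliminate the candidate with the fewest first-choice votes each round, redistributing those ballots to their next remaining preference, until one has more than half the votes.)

A

Round 1: A 11, B 17, C 10, D 9, E 10. D eliminated.
Round 2: A 11, B 17, C 10, E 19. C eliminated.
Round 3: A 21, B 17, E 19. B eliminated.
Round 4: A 31, E 26. A has a majority (≥29).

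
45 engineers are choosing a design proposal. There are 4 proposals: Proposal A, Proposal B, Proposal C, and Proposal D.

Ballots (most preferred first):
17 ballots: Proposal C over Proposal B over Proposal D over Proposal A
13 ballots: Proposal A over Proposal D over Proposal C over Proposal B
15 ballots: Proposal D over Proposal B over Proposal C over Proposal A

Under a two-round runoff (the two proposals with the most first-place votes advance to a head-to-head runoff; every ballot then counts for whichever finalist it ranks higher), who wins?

Proposal D

Round 1 first-place votes: Proposal A 13, Proposal B 0, Proposal C 17, Proposal D 15. Proposal C and Proposal D advance.
Runoff: Proposal C is ranked above Proposal D on 17 ballots, Proposal D above Proposal C on 28.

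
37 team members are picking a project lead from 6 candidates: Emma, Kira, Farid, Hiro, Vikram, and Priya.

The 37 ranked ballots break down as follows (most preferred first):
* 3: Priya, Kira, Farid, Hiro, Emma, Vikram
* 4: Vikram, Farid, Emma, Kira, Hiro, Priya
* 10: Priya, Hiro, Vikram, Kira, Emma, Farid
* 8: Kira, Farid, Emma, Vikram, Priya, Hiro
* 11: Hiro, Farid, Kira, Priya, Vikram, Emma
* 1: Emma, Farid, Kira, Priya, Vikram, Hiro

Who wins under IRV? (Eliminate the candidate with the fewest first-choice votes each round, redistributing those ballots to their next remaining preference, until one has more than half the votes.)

Round 1: Emma 1, Kira 8, Farid 0, Hiro 11, Vikram 4, Priya 13. Farid eliminated.
Round 2: Emma 1, Kira 8, Hiro 11, Vikram 4, Priya 13. Emma eliminated.
Round 3: Kira 9, Hiro 11, Vikram 4, Priya 13. Vikram eliminated.
Round 4: Kira 13, Hiro 11, Priya 13. Hiro eliminated.
Round 5: Kira 24, Priya 13. Kira has a majority (≥19).

Kira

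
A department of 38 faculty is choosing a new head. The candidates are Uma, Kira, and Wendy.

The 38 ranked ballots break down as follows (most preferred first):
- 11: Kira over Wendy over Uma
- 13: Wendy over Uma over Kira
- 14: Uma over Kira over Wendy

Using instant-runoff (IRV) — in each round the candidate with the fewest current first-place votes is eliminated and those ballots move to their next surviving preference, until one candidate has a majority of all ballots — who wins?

Round 1: Uma 14, Kira 11, Wendy 13. Kira eliminated.
Round 2: Uma 14, Wendy 24. Wendy has a majority (≥20).

Wendy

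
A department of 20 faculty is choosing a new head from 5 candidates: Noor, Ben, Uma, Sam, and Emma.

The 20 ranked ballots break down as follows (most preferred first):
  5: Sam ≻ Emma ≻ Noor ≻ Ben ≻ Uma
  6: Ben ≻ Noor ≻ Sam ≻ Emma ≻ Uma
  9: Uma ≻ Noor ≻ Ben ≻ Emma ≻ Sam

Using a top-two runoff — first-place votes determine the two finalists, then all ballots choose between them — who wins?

Round 1 first-place votes: Noor 0, Ben 6, Uma 9, Sam 5, Emma 0. Uma and Ben advance.
Runoff: Uma is ranked above Ben on 9 ballots, Ben above Uma on 11.

Ben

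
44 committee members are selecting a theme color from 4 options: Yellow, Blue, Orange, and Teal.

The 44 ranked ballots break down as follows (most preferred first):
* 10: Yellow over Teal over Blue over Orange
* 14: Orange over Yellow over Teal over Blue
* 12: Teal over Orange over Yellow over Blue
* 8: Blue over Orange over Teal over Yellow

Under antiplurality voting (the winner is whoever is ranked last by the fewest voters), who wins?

Teal

Last-place votes: Yellow 8, Blue 26, Orange 10, Teal 0.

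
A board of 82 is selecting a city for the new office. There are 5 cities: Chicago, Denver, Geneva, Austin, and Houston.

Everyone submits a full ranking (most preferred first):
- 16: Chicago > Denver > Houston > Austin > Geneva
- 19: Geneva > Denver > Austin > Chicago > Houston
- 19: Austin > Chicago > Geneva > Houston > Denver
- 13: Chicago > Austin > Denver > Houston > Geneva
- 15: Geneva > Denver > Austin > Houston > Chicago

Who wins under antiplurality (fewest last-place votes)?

Last-place votes: Chicago 15, Denver 19, Geneva 29, Austin 0, Houston 19.

Austin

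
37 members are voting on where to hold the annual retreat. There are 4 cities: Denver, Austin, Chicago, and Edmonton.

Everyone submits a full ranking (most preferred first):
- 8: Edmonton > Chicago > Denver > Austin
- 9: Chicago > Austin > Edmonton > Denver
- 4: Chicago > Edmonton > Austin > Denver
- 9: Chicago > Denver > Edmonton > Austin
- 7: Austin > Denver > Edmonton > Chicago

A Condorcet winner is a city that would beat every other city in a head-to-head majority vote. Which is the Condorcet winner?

Chicago

Chicago vs Denver: 30–7
Chicago vs Austin: 30–7
Chicago vs Edmonton: 22–15
Chicago beats every other city.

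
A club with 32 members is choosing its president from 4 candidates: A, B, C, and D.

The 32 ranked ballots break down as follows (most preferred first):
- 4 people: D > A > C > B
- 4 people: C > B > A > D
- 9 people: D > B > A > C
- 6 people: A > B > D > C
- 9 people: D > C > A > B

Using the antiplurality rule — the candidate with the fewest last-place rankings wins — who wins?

Last-place votes: A 0, B 13, C 15, D 4.

A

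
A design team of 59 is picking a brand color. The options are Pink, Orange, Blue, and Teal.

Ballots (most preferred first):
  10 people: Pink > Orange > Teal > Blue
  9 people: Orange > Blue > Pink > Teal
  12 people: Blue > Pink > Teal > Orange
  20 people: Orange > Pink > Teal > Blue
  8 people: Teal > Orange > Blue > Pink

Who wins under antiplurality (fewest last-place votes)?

Last-place votes: Pink 8, Orange 12, Blue 30, Teal 9.

Pink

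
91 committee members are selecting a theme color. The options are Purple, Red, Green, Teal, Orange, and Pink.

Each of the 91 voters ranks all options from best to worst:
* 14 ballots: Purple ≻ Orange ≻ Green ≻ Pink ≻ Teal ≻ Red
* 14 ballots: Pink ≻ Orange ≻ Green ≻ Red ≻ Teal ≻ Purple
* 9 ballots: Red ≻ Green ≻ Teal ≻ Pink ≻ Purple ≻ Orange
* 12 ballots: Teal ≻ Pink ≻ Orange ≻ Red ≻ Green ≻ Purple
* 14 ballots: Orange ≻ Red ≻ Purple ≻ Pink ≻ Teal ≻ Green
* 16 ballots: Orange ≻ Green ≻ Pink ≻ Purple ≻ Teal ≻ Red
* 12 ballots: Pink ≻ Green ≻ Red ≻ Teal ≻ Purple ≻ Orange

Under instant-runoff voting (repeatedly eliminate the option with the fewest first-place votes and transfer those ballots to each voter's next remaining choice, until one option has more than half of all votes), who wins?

Pink

Round 1: Purple 14, Red 9, Green 0, Teal 12, Orange 30, Pink 26. Green eliminated.
Round 2: Purple 14, Red 9, Teal 12, Orange 30, Pink 26. Red eliminated.
Round 3: Purple 14, Teal 21, Orange 30, Pink 26. Purple eliminated.
Round 4: Teal 21, Orange 44, Pink 26. Teal eliminated.
Round 5: Orange 44, Pink 47. Pink has a majority (≥46).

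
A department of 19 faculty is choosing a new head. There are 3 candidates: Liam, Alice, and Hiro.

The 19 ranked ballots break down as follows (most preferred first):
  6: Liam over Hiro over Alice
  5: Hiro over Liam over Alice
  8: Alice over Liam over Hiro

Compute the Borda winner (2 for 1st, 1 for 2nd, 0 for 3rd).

Liam: 6×2 + 5×1 + 8×1 = 25
Alice: 6×0 + 5×0 + 8×2 = 16
Hiro: 6×1 + 5×2 + 8×0 = 16

Liam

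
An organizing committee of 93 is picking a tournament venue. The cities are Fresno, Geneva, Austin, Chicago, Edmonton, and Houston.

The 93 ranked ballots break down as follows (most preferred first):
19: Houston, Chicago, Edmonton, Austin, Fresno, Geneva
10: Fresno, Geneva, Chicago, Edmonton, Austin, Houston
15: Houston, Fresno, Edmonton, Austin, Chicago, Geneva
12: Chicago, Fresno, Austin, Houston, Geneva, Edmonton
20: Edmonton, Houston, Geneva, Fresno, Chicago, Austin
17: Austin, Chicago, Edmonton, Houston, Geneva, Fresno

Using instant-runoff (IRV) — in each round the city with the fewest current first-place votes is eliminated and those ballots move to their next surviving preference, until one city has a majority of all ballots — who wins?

Houston

Round 1: Fresno 10, Geneva 0, Austin 17, Chicago 12, Edmonton 20, Houston 34. Geneva eliminated.
Round 2: Fresno 10, Austin 17, Chicago 12, Edmonton 20, Houston 34. Fresno eliminated.
Round 3: Austin 17, Chicago 22, Edmonton 20, Houston 34. Austin eliminated.
Round 4: Chicago 39, Edmonton 20, Houston 34. Edmonton eliminated.
Round 5: Chicago 39, Houston 54. Houston has a majority (≥47).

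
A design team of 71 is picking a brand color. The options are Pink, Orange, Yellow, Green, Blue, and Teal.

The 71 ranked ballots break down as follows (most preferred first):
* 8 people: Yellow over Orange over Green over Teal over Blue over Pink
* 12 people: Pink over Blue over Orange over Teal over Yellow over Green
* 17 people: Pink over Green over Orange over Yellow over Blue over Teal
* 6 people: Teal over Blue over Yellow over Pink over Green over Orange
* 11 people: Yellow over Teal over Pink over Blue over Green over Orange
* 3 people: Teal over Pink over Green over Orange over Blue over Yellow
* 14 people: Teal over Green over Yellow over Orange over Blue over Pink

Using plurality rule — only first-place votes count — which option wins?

First-place votes: Pink 29, Orange 0, Yellow 19, Green 0, Blue 0, Teal 23.

Pink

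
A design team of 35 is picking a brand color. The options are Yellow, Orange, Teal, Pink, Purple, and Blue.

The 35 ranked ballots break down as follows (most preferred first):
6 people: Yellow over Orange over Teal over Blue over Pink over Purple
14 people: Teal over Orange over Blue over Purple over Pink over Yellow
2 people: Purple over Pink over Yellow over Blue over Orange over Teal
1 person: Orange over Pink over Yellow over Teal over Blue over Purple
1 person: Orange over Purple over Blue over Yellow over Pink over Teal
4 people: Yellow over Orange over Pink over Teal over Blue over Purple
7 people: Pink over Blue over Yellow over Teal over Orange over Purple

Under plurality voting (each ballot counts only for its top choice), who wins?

First-place votes: Yellow 10, Orange 2, Teal 14, Pink 7, Purple 2, Blue 0.

Teal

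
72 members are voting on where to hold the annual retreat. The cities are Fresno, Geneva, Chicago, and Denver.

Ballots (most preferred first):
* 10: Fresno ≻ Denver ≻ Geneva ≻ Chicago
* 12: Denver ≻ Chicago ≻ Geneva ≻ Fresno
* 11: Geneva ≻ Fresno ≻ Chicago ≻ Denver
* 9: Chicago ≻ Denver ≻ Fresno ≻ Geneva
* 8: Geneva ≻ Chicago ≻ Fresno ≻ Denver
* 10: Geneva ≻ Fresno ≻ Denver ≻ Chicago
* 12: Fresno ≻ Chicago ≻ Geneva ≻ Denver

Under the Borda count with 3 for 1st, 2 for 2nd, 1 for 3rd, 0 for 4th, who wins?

Fresno

Fresno: 10×3 + 12×0 + 11×2 + 9×1 + 8×1 + 10×2 + 12×3 = 125
Geneva: 10×1 + 12×1 + 11×3 + 9×0 + 8×3 + 10×3 + 12×1 = 121
Chicago: 10×0 + 12×2 + 11×1 + 9×3 + 8×2 + 10×0 + 12×2 = 102
Denver: 10×2 + 12×3 + 11×0 + 9×2 + 8×0 + 10×1 + 12×0 = 84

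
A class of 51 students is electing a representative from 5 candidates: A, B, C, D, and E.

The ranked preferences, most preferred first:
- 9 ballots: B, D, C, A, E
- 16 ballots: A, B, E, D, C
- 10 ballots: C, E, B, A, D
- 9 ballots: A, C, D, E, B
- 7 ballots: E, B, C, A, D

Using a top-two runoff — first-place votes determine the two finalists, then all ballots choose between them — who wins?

Round 1 first-place votes: A 25, B 9, C 10, D 0, E 7. A and C advance.
Runoff: A is ranked above C on 25 ballots, C above A on 26.

C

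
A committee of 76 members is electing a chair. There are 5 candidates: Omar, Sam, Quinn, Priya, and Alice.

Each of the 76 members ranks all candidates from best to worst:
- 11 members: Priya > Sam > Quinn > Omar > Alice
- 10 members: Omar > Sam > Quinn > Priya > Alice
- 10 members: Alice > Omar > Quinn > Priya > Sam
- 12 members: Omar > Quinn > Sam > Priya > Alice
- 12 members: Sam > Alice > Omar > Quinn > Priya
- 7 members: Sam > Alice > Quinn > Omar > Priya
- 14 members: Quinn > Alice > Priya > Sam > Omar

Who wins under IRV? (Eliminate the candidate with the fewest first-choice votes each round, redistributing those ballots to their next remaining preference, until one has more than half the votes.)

Round 1: Omar 22, Sam 19, Quinn 14, Priya 11, Alice 10. Alice eliminated.
Round 2: Omar 32, Sam 19, Quinn 14, Priya 11. Priya eliminated.
Round 3: Omar 32, Sam 30, Quinn 14. Quinn eliminated.
Round 4: Omar 32, Sam 44. Sam has a majority (≥39).

Sam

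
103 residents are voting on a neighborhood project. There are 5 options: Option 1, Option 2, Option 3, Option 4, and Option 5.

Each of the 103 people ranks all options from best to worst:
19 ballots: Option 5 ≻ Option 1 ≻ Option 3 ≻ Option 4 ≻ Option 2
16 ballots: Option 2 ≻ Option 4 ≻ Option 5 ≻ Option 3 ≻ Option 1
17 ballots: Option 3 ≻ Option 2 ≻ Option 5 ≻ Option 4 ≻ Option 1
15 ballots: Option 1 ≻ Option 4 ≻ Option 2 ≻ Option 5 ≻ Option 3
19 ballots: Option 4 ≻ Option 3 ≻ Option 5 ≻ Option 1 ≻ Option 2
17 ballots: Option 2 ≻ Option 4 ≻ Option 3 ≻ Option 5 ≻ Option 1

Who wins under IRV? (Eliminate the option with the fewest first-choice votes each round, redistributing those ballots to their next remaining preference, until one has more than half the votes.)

Round 1: Option 1 15, Option 2 33, Option 3 17, Option 4 19, Option 5 19. Option 1 eliminated.
Round 2: Option 2 33, Option 3 17, Option 4 34, Option 5 19. Option 3 eliminated.
Round 3: Option 2 50, Option 4 34, Option 5 19. Option 5 eliminated.
Round 4: Option 2 50, Option 4 53. Option 4 has a majority (≥52).

Option 4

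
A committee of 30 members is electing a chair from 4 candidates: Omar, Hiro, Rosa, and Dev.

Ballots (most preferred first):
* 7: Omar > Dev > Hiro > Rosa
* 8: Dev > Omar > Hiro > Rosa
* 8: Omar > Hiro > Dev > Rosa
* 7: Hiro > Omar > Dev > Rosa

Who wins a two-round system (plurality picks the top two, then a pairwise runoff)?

Omar

Round 1 first-place votes: Omar 15, Hiro 7, Rosa 0, Dev 8. Omar and Dev advance.
Runoff: Omar is ranked above Dev on 22 ballots, Dev above Omar on 8.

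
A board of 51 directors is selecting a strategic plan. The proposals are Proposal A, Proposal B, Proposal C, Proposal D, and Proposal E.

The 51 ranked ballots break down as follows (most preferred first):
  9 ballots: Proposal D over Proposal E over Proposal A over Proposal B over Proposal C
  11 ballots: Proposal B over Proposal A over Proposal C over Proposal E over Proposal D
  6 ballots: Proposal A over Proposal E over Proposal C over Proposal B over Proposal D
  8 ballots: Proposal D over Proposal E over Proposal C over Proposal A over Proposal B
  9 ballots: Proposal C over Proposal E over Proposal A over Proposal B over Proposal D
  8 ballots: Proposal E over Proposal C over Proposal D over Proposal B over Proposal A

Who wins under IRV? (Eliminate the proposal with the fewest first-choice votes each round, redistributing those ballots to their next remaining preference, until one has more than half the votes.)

Proposal E

Round 1: Proposal A 6, Proposal B 11, Proposal C 9, Proposal D 17, Proposal E 8. Proposal A eliminated.
Round 2: Proposal B 11, Proposal C 9, Proposal D 17, Proposal E 14. Proposal C eliminated.
Round 3: Proposal B 11, Proposal D 17, Proposal E 23. Proposal B eliminated.
Round 4: Proposal D 17, Proposal E 34. Proposal E has a majority (≥26).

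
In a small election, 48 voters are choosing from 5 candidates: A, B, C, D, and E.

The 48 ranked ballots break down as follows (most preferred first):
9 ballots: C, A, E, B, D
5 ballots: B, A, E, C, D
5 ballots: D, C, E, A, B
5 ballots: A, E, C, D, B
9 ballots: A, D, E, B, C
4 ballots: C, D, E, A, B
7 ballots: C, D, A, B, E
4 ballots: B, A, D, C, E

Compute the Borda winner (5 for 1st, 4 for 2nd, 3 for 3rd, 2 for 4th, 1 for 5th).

A: 9×4 + 5×4 + 5×2 + 5×5 + 9×5 + 4×2 + 7×3 + 4×4 = 181
B: 9×2 + 5×5 + 5×1 + 5×1 + 9×2 + 4×1 + 7×2 + 4×5 = 109
C: 9×5 + 5×2 + 5×4 + 5×3 + 9×1 + 4×5 + 7×5 + 4×2 = 162
D: 9×1 + 5×1 + 5×5 + 5×2 + 9×4 + 4×4 + 7×4 + 4×3 = 141
E: 9×3 + 5×3 + 5×3 + 5×4 + 9×3 + 4×3 + 7×1 + 4×1 = 127

A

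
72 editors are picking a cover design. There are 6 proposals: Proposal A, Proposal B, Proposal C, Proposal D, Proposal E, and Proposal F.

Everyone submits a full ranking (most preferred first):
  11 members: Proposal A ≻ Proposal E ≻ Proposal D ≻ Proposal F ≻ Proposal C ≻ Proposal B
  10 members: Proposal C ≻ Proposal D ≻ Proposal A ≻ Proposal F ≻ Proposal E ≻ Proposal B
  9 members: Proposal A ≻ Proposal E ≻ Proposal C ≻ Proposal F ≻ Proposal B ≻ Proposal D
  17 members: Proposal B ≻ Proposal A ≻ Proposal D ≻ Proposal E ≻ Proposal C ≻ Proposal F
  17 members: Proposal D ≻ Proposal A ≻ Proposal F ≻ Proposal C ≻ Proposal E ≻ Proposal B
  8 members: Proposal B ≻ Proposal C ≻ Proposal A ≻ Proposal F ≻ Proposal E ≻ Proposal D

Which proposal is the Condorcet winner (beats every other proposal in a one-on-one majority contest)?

Proposal A

Proposal A vs Proposal B: 47–25
Proposal A vs Proposal C: 54–18
Proposal A vs Proposal D: 45–27
Proposal A vs Proposal E: 72–0
Proposal A vs Proposal F: 72–0
Proposal A beats every other proposal.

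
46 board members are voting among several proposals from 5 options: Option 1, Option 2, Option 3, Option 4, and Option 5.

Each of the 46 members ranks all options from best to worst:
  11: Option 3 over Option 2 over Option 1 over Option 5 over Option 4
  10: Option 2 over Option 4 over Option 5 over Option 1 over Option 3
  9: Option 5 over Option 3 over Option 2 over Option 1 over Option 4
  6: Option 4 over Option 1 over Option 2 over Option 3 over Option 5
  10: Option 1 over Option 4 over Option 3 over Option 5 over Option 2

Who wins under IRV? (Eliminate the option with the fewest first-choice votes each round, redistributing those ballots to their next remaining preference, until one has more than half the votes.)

Option 1

Round 1: Option 1 10, Option 2 10, Option 3 11, Option 4 6, Option 5 9. Option 4 eliminated.
Round 2: Option 1 16, Option 2 10, Option 3 11, Option 5 9. Option 5 eliminated.
Round 3: Option 1 16, Option 2 10, Option 3 20. Option 2 eliminated.
Round 4: Option 1 26, Option 3 20. Option 1 has a majority (≥24).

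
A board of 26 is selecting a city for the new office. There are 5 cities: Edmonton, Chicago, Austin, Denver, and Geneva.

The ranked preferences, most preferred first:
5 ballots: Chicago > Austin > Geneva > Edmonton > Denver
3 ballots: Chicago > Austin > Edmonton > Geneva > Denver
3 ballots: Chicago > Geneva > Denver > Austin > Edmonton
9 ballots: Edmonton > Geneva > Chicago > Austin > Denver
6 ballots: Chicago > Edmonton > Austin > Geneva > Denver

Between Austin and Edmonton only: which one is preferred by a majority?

Edmonton

Austin is ranked above Edmonton on 11 ballots; Edmonton above Austin on 15.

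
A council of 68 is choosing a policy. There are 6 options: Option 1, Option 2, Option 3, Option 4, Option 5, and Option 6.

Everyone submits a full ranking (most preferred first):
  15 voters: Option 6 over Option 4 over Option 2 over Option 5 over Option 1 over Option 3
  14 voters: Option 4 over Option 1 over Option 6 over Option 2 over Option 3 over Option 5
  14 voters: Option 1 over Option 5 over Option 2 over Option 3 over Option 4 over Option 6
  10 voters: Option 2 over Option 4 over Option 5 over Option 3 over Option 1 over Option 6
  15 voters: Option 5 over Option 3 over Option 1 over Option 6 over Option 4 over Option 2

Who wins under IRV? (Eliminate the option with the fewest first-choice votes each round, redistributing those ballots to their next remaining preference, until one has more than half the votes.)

Round 1: Option 1 14, Option 2 10, Option 3 0, Option 4 14, Option 5 15, Option 6 15. Option 3 eliminated.
Round 2: Option 1 14, Option 2 10, Option 4 14, Option 5 15, Option 6 15. Option 2 eliminated.
Round 3: Option 1 14, Option 4 24, Option 5 15, Option 6 15. Option 1 eliminated.
Round 4: Option 4 24, Option 5 29, Option 6 15. Option 6 eliminated.
Round 5: Option 4 39, Option 5 29. Option 4 has a majority (≥35).

Option 4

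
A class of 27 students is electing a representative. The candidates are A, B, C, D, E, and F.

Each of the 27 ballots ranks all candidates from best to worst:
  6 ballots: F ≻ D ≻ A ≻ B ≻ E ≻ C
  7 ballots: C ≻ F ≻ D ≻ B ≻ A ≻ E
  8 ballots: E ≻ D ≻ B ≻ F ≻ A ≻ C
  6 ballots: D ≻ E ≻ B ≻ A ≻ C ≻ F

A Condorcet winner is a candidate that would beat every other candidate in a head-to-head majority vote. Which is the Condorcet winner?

D

D vs A: 27–0
D vs B: 27–0
D vs C: 20–7
D vs E: 19–8
D vs F: 14–13
D beats every other candidate.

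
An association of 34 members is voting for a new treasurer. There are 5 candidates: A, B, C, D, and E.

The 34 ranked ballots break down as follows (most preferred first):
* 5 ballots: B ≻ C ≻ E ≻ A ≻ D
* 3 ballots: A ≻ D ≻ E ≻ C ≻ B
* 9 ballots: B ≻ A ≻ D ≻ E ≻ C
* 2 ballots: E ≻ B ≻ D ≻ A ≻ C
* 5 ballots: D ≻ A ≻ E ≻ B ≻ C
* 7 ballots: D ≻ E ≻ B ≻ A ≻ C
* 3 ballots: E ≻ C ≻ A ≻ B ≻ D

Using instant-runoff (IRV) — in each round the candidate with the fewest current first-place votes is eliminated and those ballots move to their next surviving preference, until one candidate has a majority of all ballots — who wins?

Round 1: A 3, B 14, C 0, D 12, E 5. C eliminated.
Round 2: A 3, B 14, D 12, E 5. A eliminated.
Round 3: B 14, D 15, E 5. E eliminated.
Round 4: B 19, D 15. B has a majority (≥18).

B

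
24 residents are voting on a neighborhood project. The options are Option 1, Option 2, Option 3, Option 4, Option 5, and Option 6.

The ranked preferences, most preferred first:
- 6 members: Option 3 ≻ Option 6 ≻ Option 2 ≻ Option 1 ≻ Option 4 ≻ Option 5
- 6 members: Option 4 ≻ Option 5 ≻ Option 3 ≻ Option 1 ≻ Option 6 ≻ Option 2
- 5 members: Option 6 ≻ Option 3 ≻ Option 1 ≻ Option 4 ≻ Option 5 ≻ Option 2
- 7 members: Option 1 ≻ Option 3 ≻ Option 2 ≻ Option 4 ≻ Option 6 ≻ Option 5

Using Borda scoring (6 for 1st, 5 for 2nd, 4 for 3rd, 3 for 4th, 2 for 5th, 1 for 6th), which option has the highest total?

Option 1: 6×3 + 6×3 + 5×4 + 7×6 = 98
Option 2: 6×4 + 6×1 + 5×1 + 7×4 = 63
Option 3: 6×6 + 6×4 + 5×5 + 7×5 = 120
Option 4: 6×2 + 6×6 + 5×3 + 7×3 = 84
Option 5: 6×1 + 6×5 + 5×2 + 7×1 = 53
Option 6: 6×5 + 6×2 + 5×6 + 7×2 = 86

Option 3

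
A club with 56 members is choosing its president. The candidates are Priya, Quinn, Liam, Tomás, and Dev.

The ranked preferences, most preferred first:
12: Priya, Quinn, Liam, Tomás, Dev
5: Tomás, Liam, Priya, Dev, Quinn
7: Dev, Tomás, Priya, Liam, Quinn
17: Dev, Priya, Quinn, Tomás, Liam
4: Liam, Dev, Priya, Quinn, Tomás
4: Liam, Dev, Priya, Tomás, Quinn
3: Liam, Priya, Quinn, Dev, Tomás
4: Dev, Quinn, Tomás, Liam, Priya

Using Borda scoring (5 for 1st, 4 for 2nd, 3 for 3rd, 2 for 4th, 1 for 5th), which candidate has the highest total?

Priya: 12×5 + 5×3 + 7×3 + 17×4 + 4×3 + 4×3 + 3×4 + 4×1 = 204
Quinn: 12×4 + 5×1 + 7×1 + 17×3 + 4×2 + 4×1 + 3×3 + 4×4 = 148
Liam: 12×3 + 5×4 + 7×2 + 17×1 + 4×5 + 4×5 + 3×5 + 4×2 = 150
Tomás: 12×2 + 5×5 + 7×4 + 17×2 + 4×1 + 4×2 + 3×1 + 4×3 = 138
Dev: 12×1 + 5×2 + 7×5 + 17×5 + 4×4 + 4×4 + 3×2 + 4×5 = 200

Priya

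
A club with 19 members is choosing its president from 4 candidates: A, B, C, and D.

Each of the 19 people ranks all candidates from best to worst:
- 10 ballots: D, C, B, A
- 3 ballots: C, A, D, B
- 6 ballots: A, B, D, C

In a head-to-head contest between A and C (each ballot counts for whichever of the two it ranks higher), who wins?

A is ranked above C on 6 ballots; C above A on 13.

C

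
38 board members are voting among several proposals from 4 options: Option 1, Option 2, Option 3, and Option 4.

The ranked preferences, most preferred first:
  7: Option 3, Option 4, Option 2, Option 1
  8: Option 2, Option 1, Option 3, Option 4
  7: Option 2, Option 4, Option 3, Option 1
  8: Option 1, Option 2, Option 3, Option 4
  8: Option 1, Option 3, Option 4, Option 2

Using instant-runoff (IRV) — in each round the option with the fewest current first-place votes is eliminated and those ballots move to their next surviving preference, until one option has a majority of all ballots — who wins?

Round 1: Option 1 16, Option 2 15, Option 3 7, Option 4 0. Option 4 eliminated.
Round 2: Option 1 16, Option 2 15, Option 3 7. Option 3 eliminated.
Round 3: Option 1 16, Option 2 22. Option 2 has a majority (≥20).

Option 2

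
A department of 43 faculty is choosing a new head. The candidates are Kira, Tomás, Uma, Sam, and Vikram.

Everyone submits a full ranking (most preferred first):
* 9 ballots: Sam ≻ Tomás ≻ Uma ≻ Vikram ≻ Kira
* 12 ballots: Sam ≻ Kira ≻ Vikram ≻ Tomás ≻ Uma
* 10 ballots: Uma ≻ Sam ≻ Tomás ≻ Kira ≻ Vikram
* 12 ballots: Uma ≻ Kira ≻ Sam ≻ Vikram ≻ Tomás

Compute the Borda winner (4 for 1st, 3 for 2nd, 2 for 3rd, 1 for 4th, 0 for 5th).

Kira: 9×0 + 12×3 + 10×1 + 12×3 = 82
Tomás: 9×3 + 12×1 + 10×2 + 12×0 = 59
Uma: 9×2 + 12×0 + 10×4 + 12×4 = 106
Sam: 9×4 + 12×4 + 10×3 + 12×2 = 138
Vikram: 9×1 + 12×2 + 10×0 + 12×1 = 45

Sam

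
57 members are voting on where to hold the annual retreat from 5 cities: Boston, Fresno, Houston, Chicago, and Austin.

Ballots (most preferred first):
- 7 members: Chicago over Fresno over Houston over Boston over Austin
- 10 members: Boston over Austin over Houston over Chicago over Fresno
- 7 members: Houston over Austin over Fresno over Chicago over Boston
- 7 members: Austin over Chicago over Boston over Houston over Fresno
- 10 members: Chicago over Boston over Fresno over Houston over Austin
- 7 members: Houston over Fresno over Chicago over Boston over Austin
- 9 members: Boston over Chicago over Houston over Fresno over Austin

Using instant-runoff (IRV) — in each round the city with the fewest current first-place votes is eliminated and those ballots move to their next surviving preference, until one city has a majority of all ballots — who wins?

Round 1: Boston 19, Fresno 0, Houston 14, Chicago 17, Austin 7. Fresno eliminated.
Round 2: Boston 19, Houston 14, Chicago 17, Austin 7. Austin eliminated.
Round 3: Boston 19, Houston 14, Chicago 24. Houston eliminated.
Round 4: Boston 19, Chicago 38. Chicago has a majority (≥29).

Chicago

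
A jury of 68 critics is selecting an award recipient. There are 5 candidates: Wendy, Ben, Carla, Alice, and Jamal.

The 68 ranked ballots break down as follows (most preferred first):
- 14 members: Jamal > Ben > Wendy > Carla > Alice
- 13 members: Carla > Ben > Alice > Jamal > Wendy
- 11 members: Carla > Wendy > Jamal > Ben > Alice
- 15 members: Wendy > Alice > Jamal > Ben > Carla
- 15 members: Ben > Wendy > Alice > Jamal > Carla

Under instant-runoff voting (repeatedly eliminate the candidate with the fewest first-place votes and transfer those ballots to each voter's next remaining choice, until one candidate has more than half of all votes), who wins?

Round 1: Wendy 15, Ben 15, Carla 24, Alice 0, Jamal 14. Alice eliminated.
Round 2: Wendy 15, Ben 15, Carla 24, Jamal 14. Jamal eliminated.
Round 3: Wendy 15, Ben 29, Carla 24. Wendy eliminated.
Round 4: Ben 44, Carla 24. Ben has a majority (≥35).

Ben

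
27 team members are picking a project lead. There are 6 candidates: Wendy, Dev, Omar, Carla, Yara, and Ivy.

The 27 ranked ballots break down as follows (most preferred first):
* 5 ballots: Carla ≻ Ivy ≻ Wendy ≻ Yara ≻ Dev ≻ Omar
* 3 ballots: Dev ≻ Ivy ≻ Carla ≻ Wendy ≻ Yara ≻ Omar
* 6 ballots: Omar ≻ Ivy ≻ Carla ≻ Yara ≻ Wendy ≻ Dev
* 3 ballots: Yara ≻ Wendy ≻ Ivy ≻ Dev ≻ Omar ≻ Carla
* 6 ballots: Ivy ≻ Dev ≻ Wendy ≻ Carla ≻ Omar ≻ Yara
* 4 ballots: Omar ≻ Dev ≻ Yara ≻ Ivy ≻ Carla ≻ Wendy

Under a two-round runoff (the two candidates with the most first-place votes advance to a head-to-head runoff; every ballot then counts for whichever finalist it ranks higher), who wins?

Round 1 first-place votes: Wendy 0, Dev 3, Omar 10, Carla 5, Yara 3, Ivy 6. Omar and Ivy advance.
Runoff: Omar is ranked above Ivy on 10 ballots, Ivy above Omar on 17.

Ivy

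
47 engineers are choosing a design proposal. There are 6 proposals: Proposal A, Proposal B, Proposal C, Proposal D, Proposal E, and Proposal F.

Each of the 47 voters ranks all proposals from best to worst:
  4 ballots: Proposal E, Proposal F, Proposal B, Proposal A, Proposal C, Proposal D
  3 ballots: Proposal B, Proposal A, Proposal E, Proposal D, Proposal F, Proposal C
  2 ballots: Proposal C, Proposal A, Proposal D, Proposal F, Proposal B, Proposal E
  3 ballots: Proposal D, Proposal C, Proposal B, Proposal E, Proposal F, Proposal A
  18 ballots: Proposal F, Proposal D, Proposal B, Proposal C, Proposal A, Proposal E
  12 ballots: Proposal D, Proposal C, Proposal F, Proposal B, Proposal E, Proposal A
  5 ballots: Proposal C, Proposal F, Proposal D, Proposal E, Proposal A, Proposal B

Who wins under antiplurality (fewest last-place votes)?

Last-place votes: Proposal A 15, Proposal B 5, Proposal C 3, Proposal D 4, Proposal E 20, Proposal F 0.

Proposal F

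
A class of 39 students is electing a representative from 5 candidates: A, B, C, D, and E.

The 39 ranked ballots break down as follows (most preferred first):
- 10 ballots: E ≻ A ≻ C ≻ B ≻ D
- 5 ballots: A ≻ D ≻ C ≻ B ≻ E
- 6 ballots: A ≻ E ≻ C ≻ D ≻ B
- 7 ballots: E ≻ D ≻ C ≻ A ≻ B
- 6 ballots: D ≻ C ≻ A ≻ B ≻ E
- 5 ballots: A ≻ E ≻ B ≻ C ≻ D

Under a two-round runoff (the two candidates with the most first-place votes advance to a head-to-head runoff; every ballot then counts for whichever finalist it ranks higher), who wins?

A

Round 1 first-place votes: A 16, B 0, C 0, D 6, E 17. E and A advance.
Runoff: E is ranked above A on 17 ballots, A above E on 22.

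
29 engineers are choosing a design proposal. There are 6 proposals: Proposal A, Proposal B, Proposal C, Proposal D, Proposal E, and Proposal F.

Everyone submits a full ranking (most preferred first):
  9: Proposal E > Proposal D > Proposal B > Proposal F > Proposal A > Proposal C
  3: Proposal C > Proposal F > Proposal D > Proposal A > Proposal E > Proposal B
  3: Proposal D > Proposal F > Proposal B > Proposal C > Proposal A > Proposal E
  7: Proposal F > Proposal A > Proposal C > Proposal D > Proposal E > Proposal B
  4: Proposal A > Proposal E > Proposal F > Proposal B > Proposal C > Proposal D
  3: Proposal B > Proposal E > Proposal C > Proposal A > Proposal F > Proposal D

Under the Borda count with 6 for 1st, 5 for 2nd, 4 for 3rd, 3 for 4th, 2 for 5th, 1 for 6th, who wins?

Proposal A: 9×2 + 3×3 + 3×2 + 7×5 + 4×6 + 3×3 = 101
Proposal B: 9×4 + 3×1 + 3×4 + 7×1 + 4×3 + 3×6 = 88
Proposal C: 9×1 + 3×6 + 3×3 + 7×4 + 4×2 + 3×4 = 84
Proposal D: 9×5 + 3×4 + 3×6 + 7×3 + 4×1 + 3×1 = 103
Proposal E: 9×6 + 3×2 + 3×1 + 7×2 + 4×5 + 3×5 = 112
Proposal F: 9×3 + 3×5 + 3×5 + 7×6 + 4×4 + 3×2 = 121

Proposal F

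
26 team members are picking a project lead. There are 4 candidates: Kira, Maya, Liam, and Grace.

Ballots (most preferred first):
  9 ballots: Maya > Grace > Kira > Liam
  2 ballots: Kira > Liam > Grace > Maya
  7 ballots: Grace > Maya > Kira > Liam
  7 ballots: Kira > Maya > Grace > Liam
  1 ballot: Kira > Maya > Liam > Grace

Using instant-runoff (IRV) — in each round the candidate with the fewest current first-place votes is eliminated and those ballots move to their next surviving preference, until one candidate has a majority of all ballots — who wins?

Maya

Round 1: Kira 10, Maya 9, Liam 0, Grace 7. Liam eliminated.
Round 2: Kira 10, Maya 9, Grace 7. Grace eliminated.
Round 3: Kira 10, Maya 16. Maya has a majority (≥14).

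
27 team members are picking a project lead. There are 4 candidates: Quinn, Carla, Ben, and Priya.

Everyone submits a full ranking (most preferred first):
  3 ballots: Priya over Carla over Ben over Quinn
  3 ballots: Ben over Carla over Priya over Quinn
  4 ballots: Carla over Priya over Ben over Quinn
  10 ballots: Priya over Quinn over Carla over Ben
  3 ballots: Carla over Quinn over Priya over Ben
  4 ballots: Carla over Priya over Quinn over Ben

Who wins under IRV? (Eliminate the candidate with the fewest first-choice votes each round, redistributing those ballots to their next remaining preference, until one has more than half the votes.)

Round 1: Quinn 0, Carla 11, Ben 3, Priya 13. Quinn eliminated.
Round 2: Carla 11, Ben 3, Priya 13. Ben eliminated.
Round 3: Carla 14, Priya 13. Carla has a majority (≥14).

Carla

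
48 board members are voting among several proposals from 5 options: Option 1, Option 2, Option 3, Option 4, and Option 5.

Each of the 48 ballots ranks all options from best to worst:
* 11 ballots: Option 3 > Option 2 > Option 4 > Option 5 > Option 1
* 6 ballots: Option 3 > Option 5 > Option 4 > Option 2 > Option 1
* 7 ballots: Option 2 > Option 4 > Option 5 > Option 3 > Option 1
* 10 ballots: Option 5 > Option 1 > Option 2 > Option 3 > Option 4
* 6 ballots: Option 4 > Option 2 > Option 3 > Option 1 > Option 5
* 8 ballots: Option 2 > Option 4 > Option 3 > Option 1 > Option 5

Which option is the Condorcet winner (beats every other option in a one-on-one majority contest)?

Option 2 vs Option 1: 38–10
Option 2 vs Option 3: 31–17
Option 2 vs Option 4: 36–12
Option 2 vs Option 5: 32–16
Option 2 beats every other option.

Option 2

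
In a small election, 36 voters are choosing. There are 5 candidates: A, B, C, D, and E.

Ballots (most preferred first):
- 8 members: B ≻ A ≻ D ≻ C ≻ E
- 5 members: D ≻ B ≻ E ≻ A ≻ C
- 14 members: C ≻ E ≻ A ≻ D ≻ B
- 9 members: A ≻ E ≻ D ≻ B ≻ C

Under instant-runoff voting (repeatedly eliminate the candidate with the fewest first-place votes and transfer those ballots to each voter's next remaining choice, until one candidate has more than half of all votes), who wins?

Round 1: A 9, B 8, C 14, D 5, E 0. E eliminated.
Round 2: A 9, B 8, C 14, D 5. D eliminated.
Round 3: A 9, B 13, C 14. A eliminated.
Round 4: B 22, C 14. B has a majority (≥19).

B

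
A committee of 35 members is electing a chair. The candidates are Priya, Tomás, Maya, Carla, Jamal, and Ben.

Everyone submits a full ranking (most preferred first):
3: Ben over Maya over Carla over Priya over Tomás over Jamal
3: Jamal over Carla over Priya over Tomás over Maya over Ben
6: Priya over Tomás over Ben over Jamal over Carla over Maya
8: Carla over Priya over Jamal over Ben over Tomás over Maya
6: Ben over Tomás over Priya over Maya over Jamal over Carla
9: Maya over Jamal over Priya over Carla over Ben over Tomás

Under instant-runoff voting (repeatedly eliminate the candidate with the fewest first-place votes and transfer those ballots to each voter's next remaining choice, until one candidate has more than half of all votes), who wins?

Round 1: Priya 6, Tomás 0, Maya 9, Carla 8, Jamal 3, Ben 9. Tomás eliminated.
Round 2: Priya 6, Maya 9, Carla 8, Jamal 3, Ben 9. Jamal eliminated.
Round 3: Priya 6, Maya 9, Carla 11, Ben 9. Priya eliminated.
Round 4: Maya 9, Carla 11, Ben 15. Maya eliminated.
Round 5: Carla 20, Ben 15. Carla has a majority (≥18).

Carla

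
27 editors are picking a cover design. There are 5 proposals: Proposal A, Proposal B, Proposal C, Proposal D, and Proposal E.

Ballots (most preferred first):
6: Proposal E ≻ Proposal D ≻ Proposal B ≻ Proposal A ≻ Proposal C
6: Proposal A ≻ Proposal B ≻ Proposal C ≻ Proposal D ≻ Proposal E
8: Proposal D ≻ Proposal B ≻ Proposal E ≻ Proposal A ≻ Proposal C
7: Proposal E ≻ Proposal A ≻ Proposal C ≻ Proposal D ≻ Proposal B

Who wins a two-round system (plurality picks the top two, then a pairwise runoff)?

Proposal D

Round 1 first-place votes: Proposal A 6, Proposal B 0, Proposal C 0, Proposal D 8, Proposal E 13. Proposal E and Proposal D advance.
Runoff: Proposal E is ranked above Proposal D on 13 ballots, Proposal D above Proposal E on 14.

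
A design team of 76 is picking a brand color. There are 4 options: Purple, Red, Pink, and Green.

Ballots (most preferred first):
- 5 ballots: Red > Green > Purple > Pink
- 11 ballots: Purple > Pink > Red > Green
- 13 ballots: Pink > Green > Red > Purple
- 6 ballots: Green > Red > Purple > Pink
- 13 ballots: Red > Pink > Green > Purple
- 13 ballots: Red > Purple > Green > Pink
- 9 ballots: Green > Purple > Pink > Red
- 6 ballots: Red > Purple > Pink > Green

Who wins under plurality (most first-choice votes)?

Red

First-place votes: Purple 11, Red 37, Pink 13, Green 15.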